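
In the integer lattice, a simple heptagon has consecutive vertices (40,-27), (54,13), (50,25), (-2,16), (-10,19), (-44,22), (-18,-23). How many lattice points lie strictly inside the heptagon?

3535

Using the shoelace formula, 2A = |(40·13 − 54·(-27)) + (54·25 − 50·13) + (50·16 − (-2)·25) + ((-2)·19 − (-10)·16) + ((-10)·22 − (-44)·19) + ((-44)·(-23) − (-18)·22) + ((-18)·(-27) − 40·(-23))| = 7080, so the area is 3540.
Along each edge there are gcd(|Δx|,|Δy|)+1 lattice points, so counting each shared vertex once the boundary has gcd(14,40) + gcd(4,12) + gcd(52,9) + gcd(8,3) + gcd(34,3) + gcd(26,45) + gcd(58,4) = 2+4+1+1+1+1+2 = 12.
Pick's theorem gives I = A − B/2 + 1 = 3540 − 12/2 + 1 = 3535.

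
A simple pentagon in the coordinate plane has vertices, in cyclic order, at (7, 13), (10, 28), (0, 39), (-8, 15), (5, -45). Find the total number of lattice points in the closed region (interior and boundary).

By the shoelace formula, twice the signed area is |(7·28 − 10·13) + (10·39 − 0·28) + (0·15 − (-8)·39) + ((-8)·(-45) − 5·15) + (5·13 − 7·(-45))| = 1433, so the area is 716.5.
The number of boundary lattice points is Σ gcd(|Δx|,|Δy|) = gcd(3,15) + gcd(10,11) + gcd(8,24) + gcd(13,60) + gcd(2,58) = 3+1+8+1+2 = 15.
Pick's theorem gives I = A − B/2 + 1 = 716.5 − 15/2 + 1 = 710, so the closed region contains I + B = 710 + 15 = 725 lattice points.

725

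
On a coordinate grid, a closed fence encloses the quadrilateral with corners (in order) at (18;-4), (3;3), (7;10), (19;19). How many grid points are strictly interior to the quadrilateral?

198

By the shoelace formula, twice the signed area is |[18·3 − 3·(-4)] + [3·10 − 7·3] + [7·19 − 19·10] + [19·(-4) − 18·19]| = 400, so the area is 200.
Along each edge there are gcd(|Δx|,|Δy|)+1 lattice points, so counting each shared vertex once the boundary has gcd(15,7) + gcd(4,7) + gcd(12,9) + gcd(1,23) = 1+1+3+1 = 6.
Pick's theorem gives I = A − B/2 + 1 = 200 − 6/2 + 1 = 198.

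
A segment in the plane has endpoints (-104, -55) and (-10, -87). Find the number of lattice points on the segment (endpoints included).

3

The number of lattice points on a segment between lattice points is gcd(|Δx|,|Δy|) + 1 = gcd(94,32) + 1 = 2 + 1 = 3.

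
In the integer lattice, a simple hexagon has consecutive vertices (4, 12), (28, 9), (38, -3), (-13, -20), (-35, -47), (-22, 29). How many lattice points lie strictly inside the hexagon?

2010

By the shoelace formula, twice the signed area is |[4·9 − 28·12] + [28·(-3) − 38·9] + [38·(-20) − (-13)·(-3)] + [(-13)·(-47) − (-35)·(-20)] + [(-35)·29 − (-22)·(-47)] + [(-22)·12 − 4·29]| = 4043, so the area is 2021.5.
Summing gcd(|Δx|,|Δy|) over the edges gives the boundary count: gcd(24,3) + gcd(10,12) + gcd(51,17) + gcd(22,27) + gcd(13,76) + gcd(26,17) = 3+2+17+1+1+1 = 25.
Pick's theorem gives I = A − B/2 + 1 = 2021.5 − 25/2 + 1 = 2010.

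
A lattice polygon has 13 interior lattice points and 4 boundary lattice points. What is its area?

14

Pick's theorem states A = I + B/2 − 1, so A = 13 + 4/2 − 1 = 14.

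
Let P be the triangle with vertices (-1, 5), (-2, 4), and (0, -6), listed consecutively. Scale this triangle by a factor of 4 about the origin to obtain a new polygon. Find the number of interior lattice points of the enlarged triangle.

89

Using the shoelace formula, 2A = |((-1)·4 − (-2)·5) + ((-2)·(-6) − 0·4) + (0·5 − (-1)·(-6))| = 12, so the area is 6.
The number of boundary lattice points is Σ gcd(|Δx|,|Δy|) = gcd(1,1) + gcd(2,10) + gcd(1,11) = 1+2+1 = 4.
Scaling by 4 multiplies the area by 4² = 16 (so the new area is 96) and multiplies the boundary lattice-point count by 4, giving 16.
By Pick's theorem, the interior count of the dilated polygon is 96 − 16/2 + 1 = 89.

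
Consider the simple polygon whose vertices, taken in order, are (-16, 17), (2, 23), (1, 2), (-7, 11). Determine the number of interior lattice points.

165

Using the shoelace formula, 2A = |((-16)·23 − 2·17) + (2·2 − 1·23) + (1·11 − (-7)·2) + ((-7)·17 − (-16)·11)| = 339, so the area is 339/2.
Summing gcd(|Δx|,|Δy|) over the edges gives the boundary count: gcd(18,6) + gcd(1,21) + gcd(8,9) + gcd(9,6) = 6+1+1+3 = 11.
By Pick's theorem A = I + B/2 − 1, so I = 339/2 − 11/2 + 1 = 165.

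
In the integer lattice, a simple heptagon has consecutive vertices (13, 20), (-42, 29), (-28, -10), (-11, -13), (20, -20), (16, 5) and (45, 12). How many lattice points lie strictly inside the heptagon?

2151

By the shoelace formula, twice the signed area is |[13·29 − (-42)·20] + [(-42)·(-10) − (-28)·29] + [(-28)·(-13) − (-11)·(-10)] + [(-11)·(-20) − 20·(-13)] + [20·5 − 16·(-20)] + [16·12 − 45·5] + [45·20 − 13·12]| = 4314, so the area is 2157.
Along each edge there are gcd(|Δx|,|Δy|)+1 lattice points, so counting each shared vertex once the boundary has gcd(55,9) + gcd(14,39) + gcd(17,3) + gcd(31,7) + gcd(4,25) + gcd(29,7) + gcd(32,8) = 1+1+1+1+1+1+8 = 14.
By Pick's theorem A = I + B/2 − 1, so I = 2157 − 14/2 + 1 = 2151.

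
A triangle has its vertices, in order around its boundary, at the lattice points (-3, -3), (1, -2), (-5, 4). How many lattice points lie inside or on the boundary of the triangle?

Using the shoelace formula, 2A = |[(-3)·(-2) − 1·(-3)] + [1·4 − (-5)·(-2)] + [(-5)·(-3) − (-3)·4]| = 30, so the area is 15.
Summing gcd(|Δx|,|Δy|) over the edges gives the boundary count: gcd(4,1) + gcd(6,6) + gcd(2,7) = 1+6+1 = 8.
Pick's theorem gives I = A − B/2 + 1 = 15 − 8/2 + 1 = 12, so the closed region contains I + B = 12 + 8 = 20 lattice points.

20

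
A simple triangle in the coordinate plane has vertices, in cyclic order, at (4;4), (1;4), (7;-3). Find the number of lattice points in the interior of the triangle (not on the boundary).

By the shoelace formula, twice the signed area is |(4·4 − 1·4) + (1·(-3) − 7·4) + (7·4 − 4·(-3))| = 21, so the area is 21/2.
The number of boundary lattice points is Σ gcd(|Δx|,|Δy|) = gcd(3,0) + gcd(6,7) + gcd(3,7) = 3+1+1 = 5.
By Pick's theorem A = I + B/2 − 1, so I = 21/2 − 5/2 + 1 = 9.

9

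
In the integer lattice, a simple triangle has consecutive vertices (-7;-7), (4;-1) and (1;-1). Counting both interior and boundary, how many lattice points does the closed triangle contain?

Using the shoelace formula, 2A = |((-7)·(-1) − 4·(-7)) + (4·(-1) − 1·(-1)) + (1·(-7) − (-7)·(-1))| = 18, so the area is 9.
The number of boundary lattice points is Σ gcd(|Δx|,|Δy|) = gcd(11,6) + gcd(3,0) + gcd(8,6) = 1+3+2 = 6.
Pick's theorem gives I = A − B/2 + 1 = 9 − 6/2 + 1 = 7, so the closed region contains I + B = 7 + 6 = 13 lattice points.

13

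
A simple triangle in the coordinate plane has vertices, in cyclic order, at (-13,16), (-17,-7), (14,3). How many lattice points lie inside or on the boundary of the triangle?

339

The shoelace formula gives twice the area as |[(-13)·(-7) − (-17)·16] + [(-17)·3 − 14·(-7)] + [14·16 − (-13)·3]| = 673, so the area is 336.5.
The number of boundary lattice points is Σ gcd(|Δx|,|Δy|) = gcd(4,23) + gcd(31,10) + gcd(27,13) = 1+1+1 = 3.
Pick's theorem gives I = A − B/2 + 1 = 336.5 − 3/2 + 1 = 336, so the closed region contains I + B = 336 + 3 = 339 lattice points.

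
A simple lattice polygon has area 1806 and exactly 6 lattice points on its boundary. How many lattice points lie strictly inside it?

Pick's theorem A = I + B/2 − 1 rearranges to I = A − B/2 + 1 = 1806 − 6/2 + 1 = 1804.

1804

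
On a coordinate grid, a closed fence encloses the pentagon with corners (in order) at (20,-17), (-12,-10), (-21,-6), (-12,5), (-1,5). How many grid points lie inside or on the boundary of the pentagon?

437

Using the shoelace formula, 2A = |(20·(-10) − (-12)·(-17)) + ((-12)·(-6) − (-21)·(-10)) + ((-21)·5 − (-12)·(-6)) + ((-12)·5 − (-1)·5) + ((-1)·(-17) − 20·5)| = 857, so the area is 857/2.
The number of boundary lattice points is Σ gcd(|Δx|,|Δy|) = gcd(32,7) + gcd(9,4) + gcd(9,11) + gcd(11,0) + gcd(21,22) = 1+1+1+11+1 = 15.
Pick's theorem gives I = A − B/2 + 1 = 857/2 − 15/2 + 1 = 422, so the closed region contains I + B = 422 + 15 = 437 lattice points.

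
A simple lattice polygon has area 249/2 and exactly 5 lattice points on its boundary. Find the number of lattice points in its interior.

123

Pick's theorem A = I + B/2 − 1 rearranges to I = A − B/2 + 1 = 249/2 − 5/2 + 1 = 123.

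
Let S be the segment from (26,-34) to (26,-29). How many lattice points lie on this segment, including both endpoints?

The number of lattice points on a segment between lattice points is gcd(|Δx|,|Δy|) + 1 = gcd(0,5) + 1 = 5 + 1 = 6.

6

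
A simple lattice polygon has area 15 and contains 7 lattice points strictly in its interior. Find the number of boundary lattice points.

18

Pick's theorem gives A = I + B/2 − 1, so B = 2(A − I + 1) = 2(15 − 7 + 1) = 18.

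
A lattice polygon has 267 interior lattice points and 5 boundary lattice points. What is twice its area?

537

By Pick's theorem, A = I + B/2 − 1 = 267 + 5/2 − 1 = 537/2.
Hence 2A = 537.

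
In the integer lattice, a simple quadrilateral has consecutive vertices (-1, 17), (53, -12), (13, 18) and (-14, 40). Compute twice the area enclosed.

The shoelace formula gives twice the area as |[(-1)·(-12) − 53·17] + [53·18 − 13·(-12)] + [13·40 − (-14)·18] + [(-14)·17 − (-1)·40]| = 795, so the area is 397.5.

795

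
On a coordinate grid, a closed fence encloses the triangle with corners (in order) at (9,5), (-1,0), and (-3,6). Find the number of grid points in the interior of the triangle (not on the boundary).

32

The shoelace formula gives twice the area as |(9·0 − (-1)·5) + ((-1)·6 − (-3)·0) + ((-3)·5 − 9·6)| = 70, so the area is 35.
Summing gcd(|Δx|,|Δy|) over the edges gives the boundary count: gcd(10,5) + gcd(2,6) + gcd(12,1) = 5+2+1 = 8.
Pick's theorem gives I = A − B/2 + 1 = 35 − 8/2 + 1 = 32.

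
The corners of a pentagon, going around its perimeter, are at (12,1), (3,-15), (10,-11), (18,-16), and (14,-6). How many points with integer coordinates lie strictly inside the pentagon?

85

By the shoelace formula, twice the signed area is |(12·(-15) − 3·1) + (3·(-11) − 10·(-15)) + (10·(-16) − 18·(-11)) + (18·(-6) − 14·(-16)) + (14·1 − 12·(-6))| = 174, so the area is 87.
Along each edge there are gcd(|Δx|,|Δy|)+1 lattice points, so counting each shared vertex once the boundary has gcd(9,16) + gcd(7,4) + gcd(8,5) + gcd(4,10) + gcd(2,7) = 1+1+1+2+1 = 6.
Pick's theorem gives I = A − B/2 + 1 = 87 − 6/2 + 1 = 85.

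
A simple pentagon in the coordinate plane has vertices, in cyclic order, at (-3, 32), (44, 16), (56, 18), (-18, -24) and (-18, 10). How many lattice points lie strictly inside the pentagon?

1850

Using the shoelace formula, 2A = |[(-3)·16 − 44·32] + [44·18 − 56·16] + [56·(-24) − (-18)·18] + [(-18)·10 − (-18)·(-24)] + [(-18)·32 − (-3)·10]| = 3738, so the area is 1869.
Summing gcd(|Δx|,|Δy|) over the edges gives the boundary count: gcd(47,16) + gcd(12,2) + gcd(74,42) + gcd(0,34) + gcd(15,22) = 1+2+2+34+1 = 40.
By Pick's theorem A = I + B/2 − 1, so I = 1869 − 40/2 + 1 = 1850.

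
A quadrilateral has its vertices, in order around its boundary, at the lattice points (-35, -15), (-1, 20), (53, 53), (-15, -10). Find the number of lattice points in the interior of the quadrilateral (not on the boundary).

The shoelace formula gives twice the area as |[(-35)·20 − (-1)·(-15)] + [(-1)·53 − 53·20] + [53·(-10) − (-15)·53] + [(-15)·(-15) − (-35)·(-10)]| = 1688, so the area is 844.
Along each edge there are gcd(|Δx|,|Δy|)+1 lattice points, so counting each shared vertex once the boundary has gcd(34,35) + gcd(54,33) + gcd(68,63) + gcd(20,5) = 1+3+1+5 = 10.
Pick's theorem gives I = A − B/2 + 1 = 844 − 10/2 + 1 = 840.

840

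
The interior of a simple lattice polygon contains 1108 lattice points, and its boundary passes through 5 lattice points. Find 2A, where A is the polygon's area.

2219

Pick's theorem states A = I + B/2 − 1, so A = 1108 + 5/2 − 1 = 2219/2.
Hence 2A = 2219.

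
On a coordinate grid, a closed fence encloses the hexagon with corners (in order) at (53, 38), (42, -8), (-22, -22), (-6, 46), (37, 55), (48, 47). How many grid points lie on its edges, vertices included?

10

Along each edge there are gcd(|Δx|,|Δy|)+1 lattice points, so counting each shared vertex once the boundary has gcd(11,46) + gcd(64,14) + gcd(16,68) + gcd(43,9) + gcd(11,8) + gcd(5,9) = 1+2+4+1+1+1 = 10.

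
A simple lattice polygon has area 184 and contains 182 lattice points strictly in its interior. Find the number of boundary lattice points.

6

Pick's theorem gives A = I + B/2 − 1, so B = 2(A − I + 1) = 2(184 − 182 + 1) = 6.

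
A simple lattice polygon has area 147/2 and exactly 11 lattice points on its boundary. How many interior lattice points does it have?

69

Pick's theorem A = I + B/2 − 1 rearranges to I = A − B/2 + 1 = 147/2 − 11/2 + 1 = 69.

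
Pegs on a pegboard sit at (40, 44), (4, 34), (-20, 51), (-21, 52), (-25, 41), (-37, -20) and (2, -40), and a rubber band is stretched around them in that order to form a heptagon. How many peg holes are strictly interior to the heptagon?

3878

Using the shoelace formula, 2A = |(40·34 − 4·44) + (4·51 − (-20)·34) + ((-20)·52 − (-21)·51) + ((-21)·41 − (-25)·52) + ((-25)·(-20) − (-37)·41) + ((-37)·(-40) − 2·(-20)) + (2·44 − 40·(-40))| = 7763, so the area is 3881.5.
Along each edge there are gcd(|Δx|,|Δy|)+1 lattice points, so counting each shared vertex once the boundary has gcd(36,10) + gcd(24,17) + gcd(1,1) + gcd(4,11) + gcd(12,61) + gcd(39,20) + gcd(38,84) = 2+1+1+1+1+1+2 = 9.
By Pick's theorem A = I + B/2 − 1, so I = 3881.5 − 9/2 + 1 = 3878.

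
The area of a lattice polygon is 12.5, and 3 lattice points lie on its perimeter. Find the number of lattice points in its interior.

Pick's theorem A = I + B/2 − 1 rearranges to I = A − B/2 + 1 = 12.5 − 3/2 + 1 = 12.

12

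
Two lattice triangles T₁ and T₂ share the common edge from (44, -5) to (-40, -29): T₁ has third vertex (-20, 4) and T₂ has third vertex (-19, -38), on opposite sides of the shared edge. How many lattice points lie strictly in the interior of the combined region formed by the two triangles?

The union is the simple quadrilateral with vertices (44, -5), (-20, 4), (-40, -29), (-19, -38) in order.
By the shoelace formula, twice the signed area is |(44·4 − (-20)·(-5)) + ((-20)·(-29) − (-40)·4) + ((-40)·(-38) − (-19)·(-29)) + ((-19)·(-5) − 44·(-38))| = 3552, so the area is 1776.
Along each edge there are gcd(|Δx|,|Δy|)+1 lattice points, so counting each shared vertex once the boundary has gcd(64,9) + gcd(20,33) + gcd(21,9) + gcd(63,33) = 1+1+3+3 = 8.
By Pick's theorem I = A − B/2 + 1 = 1776 − 8/2 + 1 = 1773.

1773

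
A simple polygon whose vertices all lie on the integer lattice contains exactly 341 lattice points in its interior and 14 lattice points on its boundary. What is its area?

347

By Pick's theorem, A = I + B/2 − 1 = 341 + 14/2 − 1 = 347.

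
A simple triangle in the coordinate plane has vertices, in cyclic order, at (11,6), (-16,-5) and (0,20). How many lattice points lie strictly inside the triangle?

The shoelace formula gives twice the area as |(11·(-5) − (-16)·6) + ((-16)·20 − 0·(-5)) + (0·6 − 11·20)| = 499, so the area is 499/2.
Summing gcd(|Δx|,|Δy|) over the edges gives the boundary count: gcd(27,11) + gcd(16,25) + gcd(11,14) = 1+1+1 = 3.
By Pick's theorem A = I + B/2 − 1, so I = 499/2 − 3/2 + 1 = 249.

249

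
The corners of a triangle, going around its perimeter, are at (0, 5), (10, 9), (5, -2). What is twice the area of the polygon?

Using the shoelace formula, 2A = |[0·9 − 10·5] + [10·(-2) − 5·9] + [5·5 − 0·(-2)]| = 90, so the area is 45.

90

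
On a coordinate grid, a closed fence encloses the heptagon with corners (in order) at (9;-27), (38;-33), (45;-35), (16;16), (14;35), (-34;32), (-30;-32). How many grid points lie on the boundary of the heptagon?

Summing gcd(|Δx|,|Δy|) over the edges gives the boundary count: gcd(29,6) + gcd(7,2) + gcd(29,51) + gcd(2,19) + gcd(48,3) + gcd(4,64) + gcd(39,5) = 1+1+1+1+3+4+1 = 12.

12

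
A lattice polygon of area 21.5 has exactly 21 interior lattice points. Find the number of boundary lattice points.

3

Pick's theorem gives A = I + B/2 − 1, so B = 2(A − I + 1) = 2(21.5 − 21 + 1) = 3.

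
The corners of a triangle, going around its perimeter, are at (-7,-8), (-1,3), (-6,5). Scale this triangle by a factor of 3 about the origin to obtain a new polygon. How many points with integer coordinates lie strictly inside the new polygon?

The shoelace formula gives twice the area as |[(-7)·3 − (-1)·(-8)] + [(-1)·5 − (-6)·3] + [(-6)·(-8) − (-7)·5]| = 67, so the area is 67/2.
Summing gcd(|Δx|,|Δy|) over the edges gives the boundary count: gcd(6,11) + gcd(5,2) + gcd(1,13) = 1+1+1 = 3.
Scaling by 3 multiplies the area by 3² = 9 (so the new area is 603/2) and multiplies the boundary lattice-point count by 3, giving 9.
By Pick's theorem, the interior count of the dilated polygon is 603/2 − 9/2 + 1 = 298.

298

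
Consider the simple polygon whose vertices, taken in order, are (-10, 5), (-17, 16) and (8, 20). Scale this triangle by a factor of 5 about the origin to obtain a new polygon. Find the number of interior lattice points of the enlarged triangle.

Using the shoelace formula, 2A = |((-10)·16 − (-17)·5) + ((-17)·20 − 8·16) + (8·5 − (-10)·20)| = 303, so the area is 151.5.
The number of boundary lattice points is Σ gcd(|Δx|,|Δy|) = gcd(7,11) + gcd(25,4) + gcd(18,15) = 1+1+3 = 5.
Scaling by 5 multiplies the area by 5² = 25 (so the new area is 3787.5) and multiplies the boundary lattice-point count by 5, giving 25.
By Pick's theorem, the interior count of the dilated polygon is 3787.5 − 25/2 + 1 = 3776.

3776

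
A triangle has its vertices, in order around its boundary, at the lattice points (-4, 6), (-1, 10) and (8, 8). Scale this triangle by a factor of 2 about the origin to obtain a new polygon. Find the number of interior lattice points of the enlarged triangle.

The shoelace formula gives twice the area as |((-4)·10 − (-1)·6) + ((-1)·8 − 8·10) + (8·6 − (-4)·8)| = 42, so the area is 21.
Along each edge there are gcd(|Δx|,|Δy|)+1 lattice points, so counting each shared vertex once the boundary has gcd(3,4) + gcd(9,2) + gcd(12,2) = 1+1+2 = 4.
Scaling by 2 multiplies the area by 2² = 4 (so the new area is 84) and multiplies the boundary lattice-point count by 2, giving 8.
By Pick's theorem, the interior count of the dilated polygon is 84 − 8/2 + 1 = 81.

81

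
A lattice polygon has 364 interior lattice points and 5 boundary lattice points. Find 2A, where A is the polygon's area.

Pick's theorem states A = I + B/2 − 1, so A = 364 + 5/2 − 1 = 731/2.
Hence 2A = 731.

731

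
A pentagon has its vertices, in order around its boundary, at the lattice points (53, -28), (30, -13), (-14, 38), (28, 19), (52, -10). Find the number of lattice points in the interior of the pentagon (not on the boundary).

By the shoelace formula, twice the signed area is |[53·(-13) − 30·(-28)] + [30·38 − (-14)·(-13)] + [(-14)·19 − 28·38] + [28·(-10) − 52·19] + [52·(-28) − 53·(-10)]| = 2415, so the area is 2415/2.
Summing gcd(|Δx|,|Δy|) over the edges gives the boundary count: gcd(23,15) + gcd(44,51) + gcd(42,19) + gcd(24,29) + gcd(1,18) = 1+1+1+1+1 = 5.
By Pick's theorem A = I + B/2 − 1, so I = 2415/2 − 5/2 + 1 = 1206.

1206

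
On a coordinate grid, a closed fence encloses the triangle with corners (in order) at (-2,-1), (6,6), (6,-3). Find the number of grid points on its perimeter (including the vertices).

12

Summing gcd(|Δx|,|Δy|) over the edges gives the boundary count: gcd(8,7) + gcd(0,9) + gcd(8,2) = 1+9+2 = 12.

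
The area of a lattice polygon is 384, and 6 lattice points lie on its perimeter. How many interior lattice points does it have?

382

From Pick's theorem, I = A − B/2 + 1 = 384 − 6/2 + 1 = 382.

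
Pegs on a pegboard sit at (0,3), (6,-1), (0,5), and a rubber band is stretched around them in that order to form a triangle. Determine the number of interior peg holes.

The shoelace formula gives twice the area as |(0·(-1) − 6·3) + (6·5 − 0·(-1)) + (0·3 − 0·5)| = 12, so the area is 6.
Along each edge there are gcd(|Δx|,|Δy|)+1 lattice points, so counting each shared vertex once the boundary has gcd(6,4) + gcd(6,6) + gcd(0,2) = 2+6+2 = 10.
By Pick's theorem A = I + B/2 − 1, so I = 6 − 10/2 + 1 = 2.

2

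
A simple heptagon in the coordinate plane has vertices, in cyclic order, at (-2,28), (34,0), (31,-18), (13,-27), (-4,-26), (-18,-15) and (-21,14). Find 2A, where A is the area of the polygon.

4148

By the shoelace formula, twice the signed area is |((-2)·0 − 34·28) + (34·(-18) − 31·0) + (31·(-27) − 13·(-18)) + (13·(-26) − (-4)·(-27)) + ((-4)·(-15) − (-18)·(-26)) + ((-18)·14 − (-21)·(-15)) + ((-21)·28 − (-2)·14)| = 4148, so the area is 2074.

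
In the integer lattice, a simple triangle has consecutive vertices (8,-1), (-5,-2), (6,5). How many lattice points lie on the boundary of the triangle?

4

Summing gcd(|Δx|,|Δy|) over the edges gives the boundary count: gcd(13,1) + gcd(11,7) + gcd(2,6) = 1+1+2 = 4.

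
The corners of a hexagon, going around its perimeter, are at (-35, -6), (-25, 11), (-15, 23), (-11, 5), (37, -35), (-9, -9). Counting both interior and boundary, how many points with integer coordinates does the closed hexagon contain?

The shoelace formula gives twice the area as |[(-35)·11 − (-25)·(-6)] + [(-25)·23 − (-15)·11] + [(-15)·5 − (-11)·23] + [(-11)·(-35) − 37·5] + [37·(-9) − (-9)·(-35)] + [(-9)·(-6) − (-35)·(-9)]| = 1476, so the area is 738.
Summing gcd(|Δx|,|Δy|) over the edges gives the boundary count: gcd(10,17) + gcd(10,12) + gcd(4,18) + gcd(48,40) + gcd(46,26) + gcd(26,3) = 1+2+2+8+2+1 = 16.
Pick's theorem gives I = A − B/2 + 1 = 738 − 16/2 + 1 = 731, so the closed region contains I + B = 731 + 16 = 747 lattice points.

747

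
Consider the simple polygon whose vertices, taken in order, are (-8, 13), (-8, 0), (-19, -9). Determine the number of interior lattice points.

Using the shoelace formula, 2A = |[(-8)·0 − (-8)·13] + [(-8)·(-9) − (-19)·0] + [(-19)·13 − (-8)·(-9)]| = 143, so the area is 71.5.
Summing gcd(|Δx|,|Δy|) over the edges gives the boundary count: gcd(0,13) + gcd(11,9) + gcd(11,22) = 13+1+11 = 25.
By Pick's theorem A = I + B/2 − 1, so I = 71.5 − 25/2 + 1 = 60.

60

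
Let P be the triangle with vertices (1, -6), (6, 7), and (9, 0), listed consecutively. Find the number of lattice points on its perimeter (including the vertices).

4

Summing gcd(|Δx|,|Δy|) over the edges gives the boundary count: gcd(5,13) + gcd(3,7) + gcd(8,6) = 1+1+2 = 4.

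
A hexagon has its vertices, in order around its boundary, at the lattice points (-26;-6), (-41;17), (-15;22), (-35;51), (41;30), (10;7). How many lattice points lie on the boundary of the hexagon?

6

The number of boundary lattice points is Σ gcd(|Δx|,|Δy|) = gcd(15,23) + gcd(26,5) + gcd(20,29) + gcd(76,21) + gcd(31,23) + gcd(36,13) = 1+1+1+1+1+1 = 6.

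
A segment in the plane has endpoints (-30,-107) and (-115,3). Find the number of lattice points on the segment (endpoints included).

The number of lattice points on a segment between lattice points is gcd(|Δx|,|Δy|) + 1 = gcd(85,110) + 1 = 5 + 1 = 6.

6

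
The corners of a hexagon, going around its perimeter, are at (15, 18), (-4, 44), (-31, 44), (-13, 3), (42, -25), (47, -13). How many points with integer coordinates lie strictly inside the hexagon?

2119

The shoelace formula gives twice the area as |(15·44 − (-4)·18) + ((-4)·44 − (-31)·44) + ((-31)·3 − (-13)·44) + ((-13)·(-25) − 42·3) + (42·(-13) − 47·(-25)) + (47·18 − 15·(-13))| = 4268, so the area is 2134.
The number of boundary lattice points is Σ gcd(|Δx|,|Δy|) = gcd(19,26) + gcd(27,0) + gcd(18,41) + gcd(55,28) + gcd(5,12) + gcd(32,31) = 1+27+1+1+1+1 = 32.
Pick's theorem gives I = A − B/2 + 1 = 2134 − 32/2 + 1 = 2119.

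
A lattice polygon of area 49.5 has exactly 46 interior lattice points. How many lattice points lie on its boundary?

Pick's theorem gives A = I + B/2 − 1, so B = 2(A − I + 1) = 2(49.5 − 46 + 1) = 9.

9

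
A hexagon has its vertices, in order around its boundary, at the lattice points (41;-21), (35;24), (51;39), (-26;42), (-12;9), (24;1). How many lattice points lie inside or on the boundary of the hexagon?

2263

The shoelace formula gives twice the area as |(41·24 − 35·(-21)) + (35·39 − 51·24) + (51·42 − (-26)·39) + ((-26)·9 − (-12)·42) + ((-12)·1 − 24·9) + (24·(-21) − 41·1)| = 4513, so the area is 4513/2.
The number of boundary lattice points is Σ gcd(|Δx|,|Δy|) = gcd(6,45) + gcd(16,15) + gcd(77,3) + gcd(14,33) + gcd(36,8) + gcd(17,22) = 3+1+1+1+4+1 = 11.
Pick's theorem gives I = A − B/2 + 1 = 4513/2 − 11/2 + 1 = 2252, so the closed region contains I + B = 2252 + 11 = 2263 lattice points.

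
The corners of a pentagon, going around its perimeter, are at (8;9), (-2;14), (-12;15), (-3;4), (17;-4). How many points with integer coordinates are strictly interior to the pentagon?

The shoelace formula gives twice the area as |(8·14 − (-2)·9) + ((-2)·15 − (-12)·14) + ((-12)·4 − (-3)·15) + ((-3)·(-4) − 17·4) + (17·9 − 8·(-4))| = 394, so the area is 197.
Summing gcd(|Δx|,|Δy|) over the edges gives the boundary count: gcd(10,5) + gcd(10,1) + gcd(9,11) + gcd(20,8) + gcd(9,13) = 5+1+1+4+1 = 12.
By Pick's theorem A = I + B/2 − 1, so I = 197 − 12/2 + 1 = 192.

192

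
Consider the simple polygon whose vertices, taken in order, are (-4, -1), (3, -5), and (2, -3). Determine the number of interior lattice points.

The shoelace formula gives twice the area as |((-4)·(-5) − 3·(-1)) + (3·(-3) − 2·(-5)) + (2·(-1) − (-4)·(-3))| = 10, so the area is 5.
Along each edge there are gcd(|Δx|,|Δy|)+1 lattice points, so counting each shared vertex once the boundary has gcd(7,4) + gcd(1,2) + gcd(6,2) = 1+1+2 = 4.
Pick's theorem gives I = A − B/2 + 1 = 5 − 4/2 + 1 = 4.

4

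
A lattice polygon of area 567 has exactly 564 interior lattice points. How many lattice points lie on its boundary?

8

Pick's theorem gives A = I + B/2 − 1, so B = 2(A − I + 1) = 2(567 − 564 + 1) = 8.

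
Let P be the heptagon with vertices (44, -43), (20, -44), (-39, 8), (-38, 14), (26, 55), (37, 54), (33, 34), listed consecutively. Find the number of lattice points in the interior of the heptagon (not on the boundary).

4690

The shoelace formula gives twice the area as |[44·(-44) − 20·(-43)] + [20·8 − (-39)·(-44)] + [(-39)·14 − (-38)·8] + [(-38)·55 − 26·14] + [26·54 − 37·55] + [37·34 − 33·54] + [33·(-43) − 44·34]| = 9398, so the area is 4699.
Along each edge there are gcd(|Δx|,|Δy|)+1 lattice points, so counting each shared vertex once the boundary has gcd(24,1) + gcd(59,52) + gcd(1,6) + gcd(64,41) + gcd(11,1) + gcd(4,20) + gcd(11,77) = 1+1+1+1+1+4+11 = 20.
By Pick's theorem A = I + B/2 − 1, so I = 4699 − 20/2 + 1 = 4690.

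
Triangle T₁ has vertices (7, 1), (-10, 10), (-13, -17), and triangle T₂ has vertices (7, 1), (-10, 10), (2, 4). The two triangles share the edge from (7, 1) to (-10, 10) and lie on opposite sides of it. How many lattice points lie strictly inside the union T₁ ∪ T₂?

The union is the simple quadrilateral with vertices (7, 1), (-13, -17), (-10, 10), (2, 4) in order.
The shoelace formula gives twice the area as |[7·(-17) − (-13)·1] + [(-13)·10 − (-10)·(-17)] + [(-10)·4 − 2·10] + [2·1 − 7·4]| = 492, so the area is 246.
The number of boundary lattice points is Σ gcd(|Δx|,|Δy|) = gcd(20,18) + gcd(3,27) + gcd(12,6) + gcd(5,3) = 2+3+6+1 = 12.
By Pick's theorem I = A − B/2 + 1 = 246 − 12/2 + 1 = 241.

241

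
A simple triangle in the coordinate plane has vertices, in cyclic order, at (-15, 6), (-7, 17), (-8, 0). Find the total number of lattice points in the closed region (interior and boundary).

65

Using the shoelace formula, 2A = |[(-15)·17 − (-7)·6] + [(-7)·0 − (-8)·17] + [(-8)·6 − (-15)·0]| = 125, so the area is 125/2.
Along each edge there are gcd(|Δx|,|Δy|)+1 lattice points, so counting each shared vertex once the boundary has gcd(8,11) + gcd(1,17) + gcd(7,6) = 1+1+1 = 3.
Pick's theorem gives I = A − B/2 + 1 = 125/2 − 3/2 + 1 = 62, so the closed region contains I + B = 62 + 3 = 65 lattice points.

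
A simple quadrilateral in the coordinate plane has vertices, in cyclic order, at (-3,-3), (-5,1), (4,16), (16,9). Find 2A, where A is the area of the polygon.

By the shoelace formula, twice the signed area is |((-3)·1 − (-5)·(-3)) + ((-5)·16 − 4·1) + (4·9 − 16·16) + (16·(-3) − (-3)·9)| = 343, so the area is 343/2.

343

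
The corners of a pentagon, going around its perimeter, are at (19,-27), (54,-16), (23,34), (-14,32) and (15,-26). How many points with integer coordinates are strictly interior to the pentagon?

2256

By the shoelace formula, twice the signed area is |(19·(-16) − 54·(-27)) + (54·34 − 23·(-16)) + (23·32 − (-14)·34) + ((-14)·(-26) − 15·32) + (15·(-27) − 19·(-26))| = 4543, so the area is 2271.5.
Along each edge there are gcd(|Δx|,|Δy|)+1 lattice points, so counting each shared vertex once the boundary has gcd(35,11) + gcd(31,50) + gcd(37,2) + gcd(29,58) + gcd(4,1) = 1+1+1+29+1 = 33.
By Pick's theorem A = I + B/2 − 1, so I = 2271.5 − 33/2 + 1 = 2256.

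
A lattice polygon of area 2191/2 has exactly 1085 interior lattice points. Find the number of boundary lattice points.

Pick's theorem gives A = I + B/2 − 1, so B = 2(A − I + 1) = 2(2191/2 − 1085 + 1) = 23.

23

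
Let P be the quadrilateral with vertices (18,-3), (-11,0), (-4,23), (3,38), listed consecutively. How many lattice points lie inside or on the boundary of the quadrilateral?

603

Using the shoelace formula, 2A = |[18·0 − (-11)·(-3)] + [(-11)·23 − (-4)·0] + [(-4)·38 − 3·23] + [3·(-3) − 18·38]| = 1200, so the area is 600.
Along each edge there are gcd(|Δx|,|Δy|)+1 lattice points, so counting each shared vertex once the boundary has gcd(29,3) + gcd(7,23) + gcd(7,15) + gcd(15,41) = 1+1+1+1 = 4.
Pick's theorem gives I = A − B/2 + 1 = 600 − 4/2 + 1 = 599, so the closed region contains I + B = 599 + 4 = 603 lattice points.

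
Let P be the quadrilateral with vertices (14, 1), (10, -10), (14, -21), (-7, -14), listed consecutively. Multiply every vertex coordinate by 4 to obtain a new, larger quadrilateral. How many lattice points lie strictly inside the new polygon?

The shoelace formula gives twice the area as |(14·(-10) − 10·1) + (10·(-21) − 14·(-10)) + (14·(-14) − (-7)·(-21)) + ((-7)·1 − 14·(-14))| = 374, so the area is 187.
Summing gcd(|Δx|,|Δy|) over the edges gives the boundary count: gcd(4,11) + gcd(4,11) + gcd(21,7) + gcd(21,15) = 1+1+7+3 = 12.
Scaling by 4 multiplies the area by 4² = 16 (so the new area is 2992) and multiplies the boundary lattice-point count by 4, giving 48.
By Pick's theorem, the interior count of the dilated polygon is 2992 − 48/2 + 1 = 2969.

2969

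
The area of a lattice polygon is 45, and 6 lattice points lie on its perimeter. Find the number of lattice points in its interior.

From Pick's theorem, I = A − B/2 + 1 = 45 − 6/2 + 1 = 43.

43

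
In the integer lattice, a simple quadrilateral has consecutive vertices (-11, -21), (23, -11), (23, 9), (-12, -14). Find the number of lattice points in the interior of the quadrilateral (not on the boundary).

463

By the shoelace formula, twice the signed area is |((-11)·(-11) − 23·(-21)) + (23·9 − 23·(-11)) + (23·(-14) − (-12)·9) + ((-12)·(-21) − (-11)·(-14))| = 948, so the area is 474.
The number of boundary lattice points is Σ gcd(|Δx|,|Δy|) = gcd(34,10) + gcd(0,20) + gcd(35,23) + gcd(1,7) = 2+20+1+1 = 24.
Pick's theorem gives I = A − B/2 + 1 = 474 − 24/2 + 1 = 463.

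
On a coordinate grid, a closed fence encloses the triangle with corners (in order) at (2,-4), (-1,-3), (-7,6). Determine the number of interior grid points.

The shoelace formula gives twice the area as |[2·(-3) − (-1)·(-4)] + [(-1)·6 − (-7)·(-3)] + [(-7)·(-4) − 2·6]| = 21, so the area is 10.5.
Along each edge there are gcd(|Δx|,|Δy|)+1 lattice points, so counting each shared vertex once the boundary has gcd(3,1) + gcd(6,9) + gcd(9,10) = 1+3+1 = 5.
By Pick's theorem A = I + B/2 − 1, so I = 10.5 − 5/2 + 1 = 9.

9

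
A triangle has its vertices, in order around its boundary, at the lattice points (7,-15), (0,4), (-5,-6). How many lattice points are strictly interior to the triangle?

The shoelace formula gives twice the area as |[7·4 − 0·(-15)] + [0·(-6) − (-5)·4] + [(-5)·(-15) − 7·(-6)]| = 165, so the area is 165/2.
Summing gcd(|Δx|,|Δy|) over the edges gives the boundary count: gcd(7,19) + gcd(5,10) + gcd(12,9) = 1+5+3 = 9.
Pick's theorem gives I = A − B/2 + 1 = 165/2 − 9/2 + 1 = 79.

79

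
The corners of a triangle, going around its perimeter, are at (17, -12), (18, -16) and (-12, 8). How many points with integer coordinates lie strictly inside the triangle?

45

Using the shoelace formula, 2A = |(17·(-16) − 18·(-12)) + (18·8 − (-12)·(-16)) + ((-12)·(-12) − 17·8)| = 96, so the area is 48.
The number of boundary lattice points is Σ gcd(|Δx|,|Δy|) = gcd(1,4) + gcd(30,24) + gcd(29,20) = 1+6+1 = 8.
Pick's theorem gives I = A − B/2 + 1 = 48 − 8/2 + 1 = 45.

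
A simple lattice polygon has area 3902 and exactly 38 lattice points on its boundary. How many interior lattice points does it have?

3884

From Pick's theorem, I = A − B/2 + 1 = 3902 − 38/2 + 1 = 3884.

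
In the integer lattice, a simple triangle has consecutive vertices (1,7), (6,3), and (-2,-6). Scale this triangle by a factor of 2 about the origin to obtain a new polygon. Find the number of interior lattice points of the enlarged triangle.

By the shoelace formula, twice the signed area is |[1·3 − 6·7] + [6·(-6) − (-2)·3] + [(-2)·7 − 1·(-6)]| = 77, so the area is 38.5.
Summing gcd(|Δx|,|Δy|) over the edges gives the boundary count: gcd(5,4) + gcd(8,9) + gcd(3,13) = 1+1+1 = 3.
Scaling by 2 multiplies the area by 2² = 4 (so the new area is 154) and multiplies the boundary lattice-point count by 2, giving 6.
By Pick's theorem, the interior count of the dilated polygon is 154 − 6/2 + 1 = 152.

152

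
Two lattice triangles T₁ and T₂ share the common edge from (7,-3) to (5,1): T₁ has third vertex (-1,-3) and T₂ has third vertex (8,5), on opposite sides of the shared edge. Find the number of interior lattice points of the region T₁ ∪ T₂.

The union is the simple quadrilateral with vertices (7,-3), (-1,-3), (5,1), (8,5) in order.
The shoelace formula gives twice the area as |[7·(-3) − (-1)·(-3)] + [(-1)·1 − 5·(-3)] + [5·5 − 8·1] + [8·(-3) − 7·5]| = 52, so the area is 26.
Along each edge there are gcd(|Δx|,|Δy|)+1 lattice points, so counting each shared vertex once the boundary has gcd(8,0) + gcd(6,4) + gcd(3,4) + gcd(1,8) = 8+2+1+1 = 12.
By Pick's theorem I = A − B/2 + 1 = 26 − 12/2 + 1 = 21.

21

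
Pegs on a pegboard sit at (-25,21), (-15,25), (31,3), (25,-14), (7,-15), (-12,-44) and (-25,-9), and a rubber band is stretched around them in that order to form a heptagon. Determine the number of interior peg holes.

2055

Using the shoelace formula, 2A = |((-25)·25 − (-15)·21) + ((-15)·3 − 31·25) + (31·(-14) − 25·3) + (25·(-15) − 7·(-14)) + (7·(-44) − (-12)·(-15)) + ((-12)·(-9) − (-25)·(-44)) + ((-25)·21 − (-25)·(-9))| = 4146, so the area is 2073.
The number of boundary lattice points is Σ gcd(|Δx|,|Δy|) = gcd(10,4) + gcd(46,22) + gcd(6,17) + gcd(18,1) + gcd(19,29) + gcd(13,35) + gcd(0,30) = 2+2+1+1+1+1+30 = 38.
By Pick's theorem A = I + B/2 − 1, so I = 2073 − 38/2 + 1 = 2055.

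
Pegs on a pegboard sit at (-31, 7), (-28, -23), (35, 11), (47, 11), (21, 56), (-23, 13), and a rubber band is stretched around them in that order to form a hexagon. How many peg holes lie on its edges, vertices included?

Along each edge there are gcd(|Δx|,|Δy|)+1 lattice points, so counting each shared vertex once the boundary has gcd(3,30) + gcd(63,34) + gcd(12,0) + gcd(26,45) + gcd(44,43) + gcd(8,6) = 3+1+12+1+1+2 = 20.

20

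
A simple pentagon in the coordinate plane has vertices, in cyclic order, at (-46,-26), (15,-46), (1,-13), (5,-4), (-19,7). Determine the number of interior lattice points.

By the shoelace formula, twice the signed area is |[(-46)·(-46) − 15·(-26)] + [15·(-13) − 1·(-46)] + [1·(-4) − 5·(-13)] + [5·7 − (-19)·(-4)] + [(-19)·(-26) − (-46)·7]| = 3193, so the area is 1596.5.
Summing gcd(|Δx|,|Δy|) over the edges gives the boundary count: gcd(61,20) + gcd(14,33) + gcd(4,9) + gcd(24,11) + gcd(27,33) = 1+1+1+1+3 = 7.
By Pick's theorem A = I + B/2 − 1, so I = 1596.5 − 7/2 + 1 = 1594.

1594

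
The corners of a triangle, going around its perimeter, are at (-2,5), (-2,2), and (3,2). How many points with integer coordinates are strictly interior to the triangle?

By the shoelace formula, twice the signed area is |((-2)·2 − (-2)·5) + ((-2)·2 − 3·2) + (3·5 − (-2)·2)| = 15, so the area is 7.5.
The number of boundary lattice points is Σ gcd(|Δx|,|Δy|) = gcd(0,3) + gcd(5,0) + gcd(5,3) = 3+5+1 = 9.
Pick's theorem gives I = A − B/2 + 1 = 7.5 − 9/2 + 1 = 4.

4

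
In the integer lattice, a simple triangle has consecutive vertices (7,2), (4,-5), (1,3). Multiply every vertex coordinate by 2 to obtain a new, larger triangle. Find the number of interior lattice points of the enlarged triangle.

88

By the shoelace formula, twice the signed area is |[7·(-5) − 4·2] + [4·3 − 1·(-5)] + [1·2 − 7·3]| = 45, so the area is 45/2.
The number of boundary lattice points is Σ gcd(|Δx|,|Δy|) = gcd(3,7) + gcd(3,8) + gcd(6,1) = 1+1+1 = 3.
Scaling by 2 multiplies the area by 2² = 4 (so the new area is 90) and multiplies the boundary lattice-point count by 2, giving 6.
By Pick's theorem, the interior count of the dilated polygon is 90 − 6/2 + 1 = 88.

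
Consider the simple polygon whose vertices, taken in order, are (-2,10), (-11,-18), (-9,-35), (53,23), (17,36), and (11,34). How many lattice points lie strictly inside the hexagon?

Using the shoelace formula, 2A = |((-2)·(-18) − (-11)·10) + ((-11)·(-35) − (-9)·(-18)) + ((-9)·23 − 53·(-35)) + (53·36 − 17·23) + (17·34 − 11·36) + (11·10 − (-2)·34)| = 3894, so the area is 1947.
Summing gcd(|Δx|,|Δy|) over the edges gives the boundary count: gcd(9,28) + gcd(2,17) + gcd(62,58) + gcd(36,13) + gcd(6,2) + gcd(13,24) = 1+1+2+1+2+1 = 8.
Pick's theorem gives I = A − B/2 + 1 = 1947 − 8/2 + 1 = 1944.

1944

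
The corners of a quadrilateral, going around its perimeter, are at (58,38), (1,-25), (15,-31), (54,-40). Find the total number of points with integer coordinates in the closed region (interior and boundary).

The shoelace formula gives twice the area as |(58·(-25) − 1·38) + (1·(-31) − 15·(-25)) + (15·(-40) − 54·(-31)) + (54·38 − 58·(-40))| = 4302, so the area is 2151.
Along each edge there are gcd(|Δx|,|Δy|)+1 lattice points, so counting each shared vertex once the boundary has gcd(57,63) + gcd(14,6) + gcd(39,9) + gcd(4,78) = 3+2+3+2 = 10.
Pick's theorem gives I = A − B/2 + 1 = 2151 − 10/2 + 1 = 2147, so the closed region contains I + B = 2147 + 10 = 2157 lattice points.

2157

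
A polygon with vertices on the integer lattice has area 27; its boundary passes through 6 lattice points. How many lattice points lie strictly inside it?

25

Pick's theorem A = I + B/2 − 1 rearranges to I = A − B/2 + 1 = 27 − 6/2 + 1 = 25.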